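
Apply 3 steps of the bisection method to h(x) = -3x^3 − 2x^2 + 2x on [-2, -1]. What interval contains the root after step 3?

[-1.25, -1.125]

x = -1.5 gives h = 2.625, positive; keep [-1.5, -1]
x = -1.25 gives h = 0.234375, positive; keep [-1.25, -1]
x = -1.125 gives h = -0.509766, negative; keep [-1.25, -1.125]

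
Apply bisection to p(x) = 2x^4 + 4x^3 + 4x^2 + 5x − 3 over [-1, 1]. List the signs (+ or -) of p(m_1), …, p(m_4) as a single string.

midpoint 0: p = -3 < 0 → [0, 1]
midpoint 0.5: p = 1.125 > 0 → [0, 0.5]
midpoint 0.25: p = -1.429688 < 0 → [0.25, 0.5]
midpoint 0.375: p = -0.312 < 0 → [0.375, 0.5]

-+--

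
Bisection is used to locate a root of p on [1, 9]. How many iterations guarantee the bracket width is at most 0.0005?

Width after n steps is 8/2^n. Need 2^n ≥ 8/0.0005 = 16000.
2^13 = 8192 < 16000 ≤ 2^14 = 16384, so n = 14.

14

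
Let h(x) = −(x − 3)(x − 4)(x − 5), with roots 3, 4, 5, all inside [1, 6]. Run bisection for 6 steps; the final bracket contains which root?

3

x = 3.5 gives h = -0.375, negative; keep [1, 3.5]
x = 2.25 gives h = 3.609375, positive; keep [2.25, 3.5]
x = 2.875 gives h = 0.298828, positive; keep [2.875, 3.5]
x = 3.1875 gives h = -0.2761, negative; keep [2.875, 3.1875]
x = 3.03125 gives h = -0.0596, negative; keep [2.875, 3.03125]
x = 2.953125 gives h = 0.1004, positive; keep [2.953125, 3.03125]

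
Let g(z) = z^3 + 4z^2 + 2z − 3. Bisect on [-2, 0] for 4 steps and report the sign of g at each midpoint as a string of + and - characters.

--++

m = -1, g(m) = -2 (−); new bracket [-2, -1]
m = -1.5, g(m) = -0.375 (−); new bracket [-2, -1.5]
m = -1.75, g(m) = 0.390625 (+); new bracket [-1.75, -1.5]
m = -1.625, g(m) = 0.0215 (+); new bracket [-1.625, -1.5]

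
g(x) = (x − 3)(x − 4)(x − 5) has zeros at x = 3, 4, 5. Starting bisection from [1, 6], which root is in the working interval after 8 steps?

3

x = 3.5 gives g = 0.375, positive; keep [1, 3.5]
x = 2.25 gives g = -3.609375, negative; keep [2.25, 3.5]
x = 2.875 gives g = -0.298828, negative; keep [2.875, 3.5]
x = 3.1875 gives g = 0.2761, positive; keep [2.875, 3.1875]
x = 3.03125 gives g = 0.0596, positive; keep [2.875, 3.03125]
x = 2.953125 gives g = -0.1004, negative; keep [2.953125, 3.03125]
x = 2.9921875 gives g = -0.0158, negative; keep [2.9921875, 3.03125]
x = 3.01171875 gives g = 0.023, positive; keep [2.9921875, 3.01171875]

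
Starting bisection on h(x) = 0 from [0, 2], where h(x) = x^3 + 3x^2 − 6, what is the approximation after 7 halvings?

midpoint 1: h = -2 < 0 → [1, 2]
midpoint 1.5: h = 4.125 > 0 → [1, 1.5]
midpoint 1.25: h = 0.640625 > 0 → [1, 1.25]
midpoint 1.125: h = -0.7793 < 0 → [1.125, 1.25]
midpoint 1.1875: h = -0.095 < 0 → [1.1875, 1.25]
midpoint 1.21875: h = 0.2663 > 0 → [1.1875, 1.21875]
midpoint 1.203125: h = 0.0841 > 0 → [1.1875, 1.203125]

1.203125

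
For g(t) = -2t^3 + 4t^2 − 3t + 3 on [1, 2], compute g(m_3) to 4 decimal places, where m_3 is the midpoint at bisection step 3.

t = 1.5 gives g = 0.75, positive; keep [1.5, 2]
t = 1.75 gives g = -0.71875, negative; keep [1.5, 1.75]
t = 1.625 gives g = 0.105469, positive; keep [1.625, 1.75]

0.1055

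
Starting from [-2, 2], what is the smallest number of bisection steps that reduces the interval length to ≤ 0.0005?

Width after n steps is 4/2^n. Need 2^n ≥ 4/0.0005 = 8000.
2^12 = 4096 < 8000 ≤ 2^13 = 8192, so n = 13.

13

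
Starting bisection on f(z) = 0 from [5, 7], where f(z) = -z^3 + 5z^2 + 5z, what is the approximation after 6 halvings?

5.84375

z = 6 gives f = -6, negative; keep [5, 6]
z = 5.5 gives f = 12.375, positive; keep [5.5, 6]
z = 5.75 gives f = 3.953125, positive; keep [5.75, 6]
z = 5.875 gives f = -0.8262, negative; keep [5.75, 5.875]
z = 5.8125 gives f = 1.6121, positive; keep [5.8125, 5.875]
z = 5.84375 gives f = 0.4052, positive; keep [5.84375, 5.875]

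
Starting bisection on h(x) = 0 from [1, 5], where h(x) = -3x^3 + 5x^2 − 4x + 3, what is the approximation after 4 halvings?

1.25

x = 3 gives h = -45, negative; keep [1, 3]
x = 2 gives h = -9, negative; keep [1, 2]
x = 1.5 gives h = -1.875, negative; keep [1, 1.5]
x = 1.25 gives h = -0.0469, negative; keep [1, 1.25]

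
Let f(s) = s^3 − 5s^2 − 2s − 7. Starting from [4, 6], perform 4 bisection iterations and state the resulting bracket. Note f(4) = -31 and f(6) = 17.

midpoint 5: f = -17 < 0 → [5, 6]
midpoint 5.5: f = -2.875 < 0 → [5.5, 6]
midpoint 5.75: f = 6.296875 > 0 → [5.5, 5.75]
midpoint 5.625: f = 1.5254 > 0 → [5.5, 5.625]

[5.5, 5.625]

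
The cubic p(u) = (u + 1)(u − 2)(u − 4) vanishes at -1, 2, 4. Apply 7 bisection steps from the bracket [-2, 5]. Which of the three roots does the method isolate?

-1

midpoint 1.5: p = 3.125 > 0 → [-2, 1.5]
midpoint -0.25: p = 7.171875 > 0 → [-2, -0.25]
midpoint -1.125: p = -2.001953 < 0 → [-1.125, -0.25]
midpoint -0.6875: p = 3.9368 > 0 → [-1.125, -0.6875]
midpoint -0.90625: p = 1.3368 > 0 → [-1.125, -0.90625]
midpoint -1.015625: p = -0.2363 < 0 → [-1.015625, -0.90625]
midpoint -0.9609375: p = 0.5738 > 0 → [-1.015625, -0.9609375]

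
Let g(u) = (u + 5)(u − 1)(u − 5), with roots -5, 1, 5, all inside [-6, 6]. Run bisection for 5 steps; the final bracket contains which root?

-5

g(0) = 25 > 0, so the root lies in [-6, 0]
g(-3) = 64 > 0, so the root lies in [-6, -3]
g(-4.5) = 26.125 > 0, so the root lies in [-6, -4.5]
g(-5.25) = -16.0156 < 0, so the root lies in [-5.25, -4.5]
g(-4.875) = 7.252 > 0, so the root lies in [-5.25, -4.875]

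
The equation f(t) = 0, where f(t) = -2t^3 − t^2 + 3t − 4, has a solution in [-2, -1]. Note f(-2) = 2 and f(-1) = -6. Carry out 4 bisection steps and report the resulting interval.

[-1.875, -1.8125]

f(-1.5) = -4 < 0, so the root lies in [-2, -1.5]
f(-1.75) = -1.59375 < 0, so the root lies in [-2, -1.75]
f(-1.875) = 0.042969 > 0, so the root lies in [-1.875, -1.75]
f(-1.8125) = -0.814 < 0, so the root lies in [-1.875, -1.8125]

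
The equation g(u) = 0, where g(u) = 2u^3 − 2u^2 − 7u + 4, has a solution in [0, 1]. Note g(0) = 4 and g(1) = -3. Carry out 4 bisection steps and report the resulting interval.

[0.5, 0.5625]

m = 0.5, g(m) = 0.25 (+); new bracket [0.5, 1]
m = 0.75, g(m) = -1.53125 (−); new bracket [0.5, 0.75]
m = 0.625, g(m) = -0.667969 (−); new bracket [0.5, 0.625]
m = 0.5625, g(m) = -0.2144 (−); new bracket [0.5, 0.5625]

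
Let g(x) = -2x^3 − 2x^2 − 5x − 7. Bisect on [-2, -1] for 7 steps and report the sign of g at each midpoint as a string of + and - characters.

++-----

m = -1.5, g(m) = 2.75 (+); new bracket [-1.5, -1]
m = -1.25, g(m) = 0.03125 (+); new bracket [-1.25, -1]
m = -1.125, g(m) = -1.058594 (−); new bracket [-1.25, -1.125]
m = -1.1875, g(m) = -0.5337 (−); new bracket [-1.25, -1.1875]
m = -1.21875, g(m) = -0.2564 (−); new bracket [-1.25, -1.21875]
m = -1.234375, g(m) = -0.1139 (−); new bracket [-1.25, -1.234375]
m = -1.2421875, g(m) = -0.0417 (−); new bracket [-1.25, -1.2421875]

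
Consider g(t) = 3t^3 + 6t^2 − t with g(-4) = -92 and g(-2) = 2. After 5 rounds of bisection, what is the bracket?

[-2.1875, -2.125]

midpoint -3: g = -24 < 0 → [-3, -2]
midpoint -2.5: g = -6.875 < 0 → [-2.5, -2]
midpoint -2.25: g = -1.546875 < 0 → [-2.25, -2]
midpoint -2.125: g = 0.4316 > 0 → [-2.25, -2.125]
midpoint -2.1875: g = -0.5042 < 0 → [-2.1875, -2.125]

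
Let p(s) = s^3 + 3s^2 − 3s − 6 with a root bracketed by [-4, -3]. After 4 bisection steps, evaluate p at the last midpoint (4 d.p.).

p(-3.5) = -1.625 < 0, so the root lies in [-3.5, -3]
p(-3.25) = 1.109375 > 0, so the root lies in [-3.5, -3.25]
p(-3.375) = -0.146484 < 0, so the root lies in [-3.375, -3.25]
p(-3.3125) = 0.5085 > 0, so the root lies in [-3.375, -3.3125]

0.5085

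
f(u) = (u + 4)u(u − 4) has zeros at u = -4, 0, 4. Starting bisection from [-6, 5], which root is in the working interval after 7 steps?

m = -0.5, f(m) = 7.875 (+); new bracket [-6, -0.5]
m = -3.25, f(m) = 17.671875 (+); new bracket [-6, -3.25]
m = -4.625, f(m) = -24.931641 (−); new bracket [-4.625, -3.25]
m = -3.9375, f(m) = 1.9534 (+); new bracket [-4.625, -3.9375]
m = -4.28125, f(m) = -9.9715 (−); new bracket [-4.28125, -3.9375]
m = -4.109375, f(m) = -3.6449 (−); new bracket [-4.109375, -3.9375]
m = -4.0234375, f(m) = -0.7566 (−); new bracket [-4.0234375, -3.9375]

-4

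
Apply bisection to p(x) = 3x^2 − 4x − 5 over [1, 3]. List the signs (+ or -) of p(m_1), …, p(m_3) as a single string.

midpoint 2: p = -1 < 0 → [2, 3]
midpoint 2.5: p = 3.75 > 0 → [2, 2.5]
midpoint 2.25: p = 1.1875 > 0 → [2, 2.25]

-++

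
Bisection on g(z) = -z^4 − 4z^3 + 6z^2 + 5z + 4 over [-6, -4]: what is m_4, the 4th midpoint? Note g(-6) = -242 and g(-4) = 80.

-5.125

g(-5) = 4 > 0, so the root lies in [-6, -5]
g(-5.5) = -91.5625 < 0, so the root lies in [-5.5, -5]
g(-5.25) = -37.753906 < 0, so the root lies in [-5.25, -5]
g(-5.125) = -15.469 < 0, so the root lies in [-5.125, -5]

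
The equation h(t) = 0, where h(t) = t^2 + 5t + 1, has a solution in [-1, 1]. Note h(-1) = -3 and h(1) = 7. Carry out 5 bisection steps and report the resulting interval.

[-0.25, -0.1875]

m = 0, h(m) = 1 (+); new bracket [-1, 0]
m = -0.5, h(m) = -1.25 (−); new bracket [-0.5, 0]
m = -0.25, h(m) = -0.1875 (−); new bracket [-0.25, 0]
m = -0.125, h(m) = 0.3906 (+); new bracket [-0.25, -0.125]
m = -0.1875, h(m) = 0.0977 (+); new bracket [-0.25, -0.1875]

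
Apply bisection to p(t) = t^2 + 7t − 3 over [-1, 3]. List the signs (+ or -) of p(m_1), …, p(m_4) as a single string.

t = 1 gives p = 5, positive; keep [-1, 1]
t = 0 gives p = -3, negative; keep [0, 1]
t = 0.5 gives p = 0.75, positive; keep [0, 0.5]
t = 0.25 gives p = -1.1875, negative; keep [0.25, 0.5]

+-+-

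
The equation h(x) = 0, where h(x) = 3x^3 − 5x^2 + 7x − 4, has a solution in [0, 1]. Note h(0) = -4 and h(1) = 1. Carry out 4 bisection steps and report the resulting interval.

x = 0.5 gives h = -1.375, negative; keep [0.5, 1]
x = 0.75 gives h = -0.296875, negative; keep [0.75, 1]
x = 0.875 gives h = 0.306641, positive; keep [0.75, 0.875]
x = 0.8125 gives h = -0.0042, negative; keep [0.8125, 0.875]

[0.8125, 0.875]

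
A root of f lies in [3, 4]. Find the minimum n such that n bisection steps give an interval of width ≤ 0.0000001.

24

Width after n steps is 1/2^n. Need 2^n ≥ 1/0.0000001 = 10000000.
2^23 = 8388608 < 10000000 ≤ 2^24 = 16777216, so n = 24.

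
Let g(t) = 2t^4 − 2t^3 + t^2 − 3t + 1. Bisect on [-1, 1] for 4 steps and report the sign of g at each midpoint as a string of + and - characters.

m = 0, g(m) = 1 (+); new bracket [0, 1]
m = 0.5, g(m) = -0.375 (−); new bracket [0, 0.5]
m = 0.25, g(m) = 0.289062 (+); new bracket [0.25, 0.5]
m = 0.375, g(m) = -0.0503 (−); new bracket [0.25, 0.375]

+-+-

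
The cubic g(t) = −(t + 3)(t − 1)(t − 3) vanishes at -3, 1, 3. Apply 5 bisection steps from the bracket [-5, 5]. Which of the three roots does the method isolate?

-3

t = 0 gives g = -9, negative; keep [-5, 0]
t = -2.5 gives g = -9.625, negative; keep [-5, -2.5]
t = -3.75 gives g = 24.046875, positive; keep [-3.75, -2.5]
t = -3.125 gives g = 3.1582, positive; keep [-3.125, -2.5]
t = -2.8125 gives g = -4.155, negative; keep [-3.125, -2.8125]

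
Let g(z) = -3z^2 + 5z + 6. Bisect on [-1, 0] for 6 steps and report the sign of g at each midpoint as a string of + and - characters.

++--++

midpoint -0.5: g = 2.75 > 0 → [-1, -0.5]
midpoint -0.75: g = 0.5625 > 0 → [-1, -0.75]
midpoint -0.875: g = -0.671875 < 0 → [-0.875, -0.75]
midpoint -0.8125: g = -0.043 < 0 → [-0.8125, -0.75]
midpoint -0.78125: g = 0.2627 > 0 → [-0.8125, -0.78125]
midpoint -0.796875: g = 0.1106 > 0 → [-0.8125, -0.796875]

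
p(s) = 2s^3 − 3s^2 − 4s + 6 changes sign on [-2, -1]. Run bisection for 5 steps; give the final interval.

midpoint -1.5: p = -1.5 < 0 → [-1.5, -1]
midpoint -1.25: p = 2.40625 > 0 → [-1.5, -1.25]
midpoint -1.375: p = 0.628906 > 0 → [-1.5, -1.375]
midpoint -1.4375: p = -0.3901 < 0 → [-1.4375, -1.375]
midpoint -1.40625: p = 0.1306 > 0 → [-1.4375, -1.40625]

[-1.4375, -1.40625]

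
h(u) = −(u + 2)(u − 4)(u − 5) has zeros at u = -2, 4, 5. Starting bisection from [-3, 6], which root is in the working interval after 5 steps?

-2

m = 1.5, h(m) = -30.625 (−); new bracket [-3, 1.5]
m = -0.75, h(m) = -34.140625 (−); new bracket [-3, -0.75]
m = -1.875, h(m) = -5.048828 (−); new bracket [-3, -1.875]
m = -2.4375, h(m) = 20.947 (+); new bracket [-2.4375, -1.875]
m = -2.15625, h(m) = 6.8837 (+); new bracket [-2.15625, -1.875]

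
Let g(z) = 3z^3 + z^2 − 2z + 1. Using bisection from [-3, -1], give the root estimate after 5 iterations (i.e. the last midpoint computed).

-1.1875

g(-2) = -15 < 0, so the root lies in [-2, -1]
g(-1.5) = -3.875 < 0, so the root lies in [-1.5, -1]
g(-1.25) = -0.796875 < 0, so the root lies in [-1.25, -1]
g(-1.125) = 0.2441 > 0, so the root lies in [-1.25, -1.125]
g(-1.1875) = -0.2385 < 0, so the root lies in [-1.1875, -1.125]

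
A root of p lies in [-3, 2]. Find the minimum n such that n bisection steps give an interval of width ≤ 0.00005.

17

Width after n steps is 5/2^n. Need 2^n ≥ 5/0.00005 = 100000.
2^16 = 65536 < 100000 ≤ 2^17 = 131072, so n = 17.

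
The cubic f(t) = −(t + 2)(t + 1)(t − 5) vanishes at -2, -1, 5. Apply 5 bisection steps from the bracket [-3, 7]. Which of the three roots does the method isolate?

t = 2 gives f = 36, positive; keep [2, 7]
t = 4.5 gives f = 17.875, positive; keep [4.5, 7]
t = 5.75 gives f = -39.234375, negative; keep [4.5, 5.75]
t = 5.125 gives f = -5.4551, negative; keep [4.5, 5.125]
t = 4.8125 gives f = 7.4246, positive; keep [4.8125, 5.125]

5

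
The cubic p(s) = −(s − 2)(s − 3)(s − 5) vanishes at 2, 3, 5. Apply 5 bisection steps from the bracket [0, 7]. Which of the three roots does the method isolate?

5

m = 3.5, p(m) = 1.125 (+); new bracket [3.5, 7]
m = 5.25, p(m) = -1.828125 (−); new bracket [3.5, 5.25]
m = 4.375, p(m) = 2.041016 (+); new bracket [4.375, 5.25]
m = 4.8125, p(m) = 0.9558 (+); new bracket [4.8125, 5.25]
m = 5.03125, p(m) = -0.1924 (−); new bracket [4.8125, 5.03125]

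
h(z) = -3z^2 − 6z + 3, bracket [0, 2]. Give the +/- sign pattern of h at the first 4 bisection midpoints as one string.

h(1) = -6 < 0, so the root lies in [0, 1]
h(0.5) = -0.75 < 0, so the root lies in [0, 0.5]
h(0.25) = 1.3125 > 0, so the root lies in [0.25, 0.5]
h(0.375) = 0.3281 > 0, so the root lies in [0.375, 0.5]

--++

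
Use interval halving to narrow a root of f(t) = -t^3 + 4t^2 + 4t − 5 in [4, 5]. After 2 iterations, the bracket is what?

[4.5, 4.75]

m = 4.5, f(m) = 2.875 (+); new bracket [4.5, 5]
m = 4.75, f(m) = -2.921875 (−); new bracket [4.5, 4.75]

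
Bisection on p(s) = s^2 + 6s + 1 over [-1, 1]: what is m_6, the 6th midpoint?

-0.15625

midpoint 0: p = 1 > 0 → [-1, 0]
midpoint -0.5: p = -1.75 < 0 → [-0.5, 0]
midpoint -0.25: p = -0.4375 < 0 → [-0.25, 0]
midpoint -0.125: p = 0.2656 > 0 → [-0.25, -0.125]
midpoint -0.1875: p = -0.0898 < 0 → [-0.1875, -0.125]
midpoint -0.15625: p = 0.0869 > 0 → [-0.1875, -0.15625]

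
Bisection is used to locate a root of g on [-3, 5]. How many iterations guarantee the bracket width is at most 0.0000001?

Width after n steps is 8/2^n. Need 2^n ≥ 8/0.0000001 = 80000000.
2^26 = 67108864 < 80000000 ≤ 2^27 = 134217728, so n = 27.

27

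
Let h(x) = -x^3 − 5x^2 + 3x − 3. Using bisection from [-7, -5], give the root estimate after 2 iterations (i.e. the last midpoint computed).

h(-6) = 15 > 0, so the root lies in [-6, -5]
h(-5.5) = -4.375 < 0, so the root lies in [-6, -5.5]

-5.5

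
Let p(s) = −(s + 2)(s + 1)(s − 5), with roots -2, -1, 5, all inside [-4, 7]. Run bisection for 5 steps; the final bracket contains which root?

p(1.5) = 30.625 > 0, so the root lies in [1.5, 7]
p(4.25) = 24.609375 > 0, so the root lies in [4.25, 7]
p(5.625) = -31.572266 < 0, so the root lies in [4.25, 5.625]
p(4.9375) = 2.5745 > 0, so the root lies in [4.9375, 5.625]
p(5.28125) = -12.8631 < 0, so the root lies in [4.9375, 5.28125]

5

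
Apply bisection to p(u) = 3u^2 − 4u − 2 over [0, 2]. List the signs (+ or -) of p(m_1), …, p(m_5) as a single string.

u = 1 gives p = -3, negative; keep [1, 2]
u = 1.5 gives p = -1.25, negative; keep [1.5, 2]
u = 1.75 gives p = 0.1875, positive; keep [1.5, 1.75]
u = 1.625 gives p = -0.5781, negative; keep [1.625, 1.75]
u = 1.6875 gives p = -0.207, negative; keep [1.6875, 1.75]

--+--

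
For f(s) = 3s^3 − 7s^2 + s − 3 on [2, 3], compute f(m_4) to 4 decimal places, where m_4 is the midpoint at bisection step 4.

-1.0217

midpoint 2.5: f = 2.625 > 0 → [2, 2.5]
midpoint 2.25: f = -2.015625 < 0 → [2.25, 2.5]
midpoint 2.375: f = 0.080078 > 0 → [2.25, 2.375]
midpoint 2.3125: f = -1.0217 < 0 → [2.3125, 2.375]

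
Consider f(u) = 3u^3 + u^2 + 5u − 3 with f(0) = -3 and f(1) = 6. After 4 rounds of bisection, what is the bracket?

f(0.5) = 0.125 > 0, so the root lies in [0, 0.5]
f(0.25) = -1.640625 < 0, so the root lies in [0.25, 0.5]
f(0.375) = -0.826172 < 0, so the root lies in [0.375, 0.5]
f(0.4375) = -0.3699 < 0, so the root lies in [0.4375, 0.5]

[0.4375, 0.5]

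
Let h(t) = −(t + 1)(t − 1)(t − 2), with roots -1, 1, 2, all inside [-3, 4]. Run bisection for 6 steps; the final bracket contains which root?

midpoint 0.5: h = -1.125 < 0 → [-3, 0.5]
midpoint -1.25: h = 1.828125 > 0 → [-1.25, 0.5]
midpoint -0.375: h = -2.041016 < 0 → [-1.25, -0.375]
midpoint -0.8125: h = -0.9558 < 0 → [-1.25, -0.8125]
midpoint -1.03125: h = 0.1924 > 0 → [-1.03125, -0.8125]
midpoint -0.921875: h = -0.4387 < 0 → [-1.03125, -0.921875]

-1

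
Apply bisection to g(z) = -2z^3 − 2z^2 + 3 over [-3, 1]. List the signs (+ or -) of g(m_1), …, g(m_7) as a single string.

z = -1 gives g = 3, positive; keep [-1, 1]
z = 0 gives g = 3, positive; keep [0, 1]
z = 0.5 gives g = 2.25, positive; keep [0.5, 1]
z = 0.75 gives g = 1.0312, positive; keep [0.75, 1]
z = 0.875 gives g = 0.1289, positive; keep [0.875, 1]
z = 0.9375 gives g = -0.4058, negative; keep [0.875, 0.9375]
z = 0.90625 gives g = -0.1312, negative; keep [0.875, 0.90625]

+++++--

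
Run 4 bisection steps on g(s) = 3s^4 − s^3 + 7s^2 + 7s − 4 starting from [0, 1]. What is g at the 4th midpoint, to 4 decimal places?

m = 0.5, g(m) = 1.3125 (+); new bracket [0, 0.5]
m = 0.25, g(m) = -1.816406 (−); new bracket [0.25, 0.5]
m = 0.375, g(m) = -0.384033 (−); new bracket [0.375, 0.5]
m = 0.4375, g(m) = 0.4285 (+); new bracket [0.375, 0.4375]

0.4285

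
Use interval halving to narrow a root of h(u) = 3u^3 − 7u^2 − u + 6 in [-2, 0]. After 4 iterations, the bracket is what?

u = -1 gives h = -3, negative; keep [-1, 0]
u = -0.5 gives h = 4.375, positive; keep [-1, -0.5]
u = -0.75 gives h = 1.546875, positive; keep [-1, -0.75]
u = -0.875 gives h = -0.4941, negative; keep [-0.875, -0.75]

[-0.875, -0.75]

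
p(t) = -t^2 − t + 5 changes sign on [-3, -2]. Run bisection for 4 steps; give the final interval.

[-2.8125, -2.75]

t = -2.5 gives p = 1.25, positive; keep [-3, -2.5]
t = -2.75 gives p = 0.1875, positive; keep [-3, -2.75]
t = -2.875 gives p = -0.390625, negative; keep [-2.875, -2.75]
t = -2.8125 gives p = -0.0977, negative; keep [-2.8125, -2.75]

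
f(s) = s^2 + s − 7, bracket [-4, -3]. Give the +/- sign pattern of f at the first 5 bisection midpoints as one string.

s = -3.5 gives f = 1.75, positive; keep [-3.5, -3]
s = -3.25 gives f = 0.3125, positive; keep [-3.25, -3]
s = -3.125 gives f = -0.359375, negative; keep [-3.25, -3.125]
s = -3.1875 gives f = -0.0273, negative; keep [-3.25, -3.1875]
s = -3.21875 gives f = 0.1416, positive; keep [-3.21875, -3.1875]

++--+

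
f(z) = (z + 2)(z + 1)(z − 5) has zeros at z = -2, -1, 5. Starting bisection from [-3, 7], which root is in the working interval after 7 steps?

z = 2 gives f = -36, negative; keep [2, 7]
z = 4.5 gives f = -17.875, negative; keep [4.5, 7]
z = 5.75 gives f = 39.234375, positive; keep [4.5, 5.75]
z = 5.125 gives f = 5.4551, positive; keep [4.5, 5.125]
z = 4.8125 gives f = -7.4246, negative; keep [4.8125, 5.125]
z = 4.96875 gives f = -1.2998, negative; keep [4.96875, 5.125]
z = 5.046875 gives f = 1.9974, positive; keep [4.96875, 5.046875]

5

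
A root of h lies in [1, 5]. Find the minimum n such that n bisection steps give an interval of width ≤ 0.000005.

20

Width after n steps is 4/2^n. Need 2^n ≥ 4/0.000005 = 800000.
2^19 = 524288 < 800000 ≤ 2^20 = 1048576, so n = 20.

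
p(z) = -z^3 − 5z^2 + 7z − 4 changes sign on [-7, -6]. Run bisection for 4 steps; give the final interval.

[-6.25, -6.1875]

m = -6.5, p(m) = 13.875 (+); new bracket [-6.5, -6]
m = -6.25, p(m) = 1.078125 (+); new bracket [-6.25, -6]
m = -6.125, p(m) = -4.669922 (−); new bracket [-6.25, -6.125]
m = -6.1875, p(m) = -1.8489 (−); new bracket [-6.25, -6.1875]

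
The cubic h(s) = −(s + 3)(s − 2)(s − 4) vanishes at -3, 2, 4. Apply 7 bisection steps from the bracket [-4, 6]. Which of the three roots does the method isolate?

-3

m = 1, h(m) = -12 (−); new bracket [-4, 1]
m = -1.5, h(m) = -28.875 (−); new bracket [-4, -1.5]
m = -2.75, h(m) = -8.015625 (−); new bracket [-4, -2.75]
m = -3.375, h(m) = 14.8652 (+); new bracket [-3.375, -2.75]
m = -3.0625, h(m) = 2.2346 (+); new bracket [-3.0625, -2.75]
m = -2.90625, h(m) = -3.1766 (−); new bracket [-3.0625, -2.90625]
m = -2.984375, h(m) = -0.5439 (−); new bracket [-3.0625, -2.984375]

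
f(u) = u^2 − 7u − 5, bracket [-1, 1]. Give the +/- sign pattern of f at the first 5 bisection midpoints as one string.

midpoint 0: f = -5 < 0 → [-1, 0]
midpoint -0.5: f = -1.25 < 0 → [-1, -0.5]
midpoint -0.75: f = 0.8125 > 0 → [-0.75, -0.5]
midpoint -0.625: f = -0.2344 < 0 → [-0.75, -0.625]
midpoint -0.6875: f = 0.2852 > 0 → [-0.6875, -0.625]

--+-+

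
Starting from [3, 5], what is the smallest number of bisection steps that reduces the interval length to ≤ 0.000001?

Width after n steps is 2/2^n. Need 2^n ≥ 2/0.000001 = 2000000.
2^20 = 1048576 < 2000000 ≤ 2^21 = 2097152, so n = 21.

21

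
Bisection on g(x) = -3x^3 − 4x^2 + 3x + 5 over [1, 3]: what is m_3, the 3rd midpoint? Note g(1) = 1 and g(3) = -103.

g(2) = -29 < 0, so the root lies in [1, 2]
g(1.5) = -9.625 < 0, so the root lies in [1, 1.5]
g(1.25) = -3.359375 < 0, so the root lies in [1, 1.25]

1.25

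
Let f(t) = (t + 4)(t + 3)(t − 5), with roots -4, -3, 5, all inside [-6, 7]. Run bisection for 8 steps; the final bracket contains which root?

5

t = 0.5 gives f = -70.875, negative; keep [0.5, 7]
t = 3.75 gives f = -65.390625, negative; keep [3.75, 7]
t = 5.375 gives f = 29.443359, positive; keep [3.75, 5.375]
t = 4.5625 gives f = -28.3298, negative; keep [4.5625, 5.375]
t = 4.96875 gives f = -2.2334, negative; keep [4.96875, 5.375]
t = 5.171875 gives f = 12.8823, positive; keep [4.96875, 5.171875]
t = 5.0703125 gives f = 5.1469, positive; keep [4.96875, 5.0703125]
t = 5.01953125 gives f = 1.4127, positive; keep [4.96875, 5.01953125]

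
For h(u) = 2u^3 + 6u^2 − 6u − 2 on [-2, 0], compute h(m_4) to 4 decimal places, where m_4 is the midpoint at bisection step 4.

u = -1 gives h = 8, positive; keep [-1, 0]
u = -0.5 gives h = 2.25, positive; keep [-0.5, 0]
u = -0.25 gives h = -0.15625, negative; keep [-0.5, -0.25]
u = -0.375 gives h = 0.9883, positive; keep [-0.375, -0.25]

0.9883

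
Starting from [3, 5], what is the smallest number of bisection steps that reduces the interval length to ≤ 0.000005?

19

Width after n steps is 2/2^n. Need 2^n ≥ 2/0.000005 = 400000.
2^18 = 262144 < 400000 ≤ 2^19 = 524288, so n = 19.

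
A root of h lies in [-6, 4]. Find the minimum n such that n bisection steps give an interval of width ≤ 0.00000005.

Width after n steps is 10/2^n. Need 2^n ≥ 10/0.00000005 = 200000000.
2^27 = 134217728 < 200000000 ≤ 2^28 = 268435456, so n = 28.

28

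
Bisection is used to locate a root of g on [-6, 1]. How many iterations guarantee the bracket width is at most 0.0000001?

Width after n steps is 7/2^n. Need 2^n ≥ 7/0.0000001 = 70000000.
2^26 = 67108864 < 70000000 ≤ 2^27 = 134217728, so n = 27.

27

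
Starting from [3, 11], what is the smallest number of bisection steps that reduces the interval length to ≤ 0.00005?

Width after n steps is 8/2^n. Need 2^n ≥ 8/0.00005 = 160000.
2^17 = 131072 < 160000 ≤ 2^18 = 262144, so n = 18.

18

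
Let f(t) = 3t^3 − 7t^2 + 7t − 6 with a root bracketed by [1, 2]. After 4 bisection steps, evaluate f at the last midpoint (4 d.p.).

t = 1.5 gives f = -1.125, negative; keep [1.5, 2]
t = 1.75 gives f = 0.890625, positive; keep [1.5, 1.75]
t = 1.625 gives f = -0.236328, negative; keep [1.625, 1.75]
t = 1.6875 gives f = 0.2952, positive; keep [1.625, 1.6875]

0.2952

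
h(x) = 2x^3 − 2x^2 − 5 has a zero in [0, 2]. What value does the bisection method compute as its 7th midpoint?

1.796875

x = 1 gives h = -5, negative; keep [1, 2]
x = 1.5 gives h = -2.75, negative; keep [1.5, 2]
x = 1.75 gives h = -0.40625, negative; keep [1.75, 2]
x = 1.875 gives h = 1.1523, positive; keep [1.75, 1.875]
x = 1.8125 gives h = 0.3384, positive; keep [1.75, 1.8125]
x = 1.78125 gives h = -0.0424, negative; keep [1.78125, 1.8125]
x = 1.796875 gives h = 0.1458, positive; keep [1.78125, 1.796875]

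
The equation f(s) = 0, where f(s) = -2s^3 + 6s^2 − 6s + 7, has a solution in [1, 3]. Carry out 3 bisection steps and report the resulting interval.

[2.25, 2.5]

m = 2, f(m) = 3 (+); new bracket [2, 3]
m = 2.5, f(m) = -1.75 (−); new bracket [2, 2.5]
m = 2.25, f(m) = 1.09375 (+); new bracket [2.25, 2.5]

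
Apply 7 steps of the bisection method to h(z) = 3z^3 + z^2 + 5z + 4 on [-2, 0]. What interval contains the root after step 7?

midpoint -1: h = -3 < 0 → [-1, 0]
midpoint -0.5: h = 1.375 > 0 → [-1, -0.5]
midpoint -0.75: h = -0.453125 < 0 → [-0.75, -0.5]
midpoint -0.625: h = 0.5332 > 0 → [-0.75, -0.625]
midpoint -0.6875: h = 0.0603 > 0 → [-0.75, -0.6875]
midpoint -0.71875: h = -0.1911 < 0 → [-0.71875, -0.6875]
midpoint -0.703125: h = -0.0641 < 0 → [-0.703125, -0.6875]

[-0.703125, -0.6875]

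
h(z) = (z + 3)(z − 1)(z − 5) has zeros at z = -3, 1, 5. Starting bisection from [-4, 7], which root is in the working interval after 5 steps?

5

h(1.5) = -7.875 < 0, so the root lies in [1.5, 7]
h(4.25) = -17.671875 < 0, so the root lies in [4.25, 7]
h(5.625) = 24.931641 > 0, so the root lies in [4.25, 5.625]
h(4.9375) = -1.9534 < 0, so the root lies in [4.9375, 5.625]
h(5.28125) = 9.9715 > 0, so the root lies in [4.9375, 5.28125]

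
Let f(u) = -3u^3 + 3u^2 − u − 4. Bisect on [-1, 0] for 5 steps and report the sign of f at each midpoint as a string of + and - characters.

u = -0.5 gives f = -2.375, negative; keep [-1, -0.5]
u = -0.75 gives f = -0.296875, negative; keep [-1, -0.75]
u = -0.875 gives f = 1.181641, positive; keep [-0.875, -0.75]
u = -0.8125 gives f = 0.4021, positive; keep [-0.8125, -0.75]
u = -0.78125 gives f = 0.0428, positive; keep [-0.78125, -0.75]

--+++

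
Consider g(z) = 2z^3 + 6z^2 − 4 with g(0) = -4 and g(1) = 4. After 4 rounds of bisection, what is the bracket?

g(0.5) = -2.25 < 0, so the root lies in [0.5, 1]
g(0.75) = 0.21875 > 0, so the root lies in [0.5, 0.75]
g(0.625) = -1.167969 < 0, so the root lies in [0.625, 0.75]
g(0.6875) = -0.5142 < 0, so the root lies in [0.6875, 0.75]

[0.6875, 0.75]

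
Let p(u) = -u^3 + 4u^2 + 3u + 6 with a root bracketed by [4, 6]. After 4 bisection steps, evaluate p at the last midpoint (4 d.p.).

m = 5, p(m) = -4 (−); new bracket [4, 5]
m = 4.5, p(m) = 9.375 (+); new bracket [4.5, 5]
m = 4.75, p(m) = 3.328125 (+); new bracket [4.75, 5]
m = 4.875, p(m) = -0.1699 (−); new bracket [4.75, 4.875]

-0.1699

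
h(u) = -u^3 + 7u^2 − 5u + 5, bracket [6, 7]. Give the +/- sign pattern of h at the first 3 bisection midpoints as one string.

-+-

u = 6.5 gives h = -6.375, negative; keep [6, 6.5]
u = 6.25 gives h = 3.046875, positive; keep [6.25, 6.5]
u = 6.375 gives h = -1.474609, negative; keep [6.25, 6.375]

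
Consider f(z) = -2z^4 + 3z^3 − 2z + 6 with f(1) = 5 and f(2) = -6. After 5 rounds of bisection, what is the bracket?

f(1.5) = 3 > 0, so the root lies in [1.5, 2]
f(1.75) = -0.179688 < 0, so the root lies in [1.5, 1.75]
f(1.625) = 1.677246 > 0, so the root lies in [1.625, 1.75]
f(1.6875) = 0.823 > 0, so the root lies in [1.6875, 1.75]
f(1.71875) = 0.3412 > 0, so the root lies in [1.71875, 1.75]

[1.71875, 1.75]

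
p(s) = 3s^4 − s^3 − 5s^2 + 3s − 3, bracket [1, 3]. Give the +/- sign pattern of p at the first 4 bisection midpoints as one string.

++--

p(2) = 23 > 0, so the root lies in [1, 2]
p(1.5) = 2.0625 > 0, so the root lies in [1, 1.5]
p(1.25) = -1.691406 < 0, so the root lies in [1.25, 1.5]
p(1.375) = -0.2043 < 0, so the root lies in [1.375, 1.5]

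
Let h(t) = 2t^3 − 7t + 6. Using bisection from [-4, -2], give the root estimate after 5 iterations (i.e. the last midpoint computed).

-2.1875

m = -3, h(m) = -27 (−); new bracket [-3, -2]
m = -2.5, h(m) = -7.75 (−); new bracket [-2.5, -2]
m = -2.25, h(m) = -1.03125 (−); new bracket [-2.25, -2]
m = -2.125, h(m) = 1.6836 (+); new bracket [-2.25, -2.125]
m = -2.1875, h(m) = 0.3774 (+); new bracket [-2.25, -2.1875]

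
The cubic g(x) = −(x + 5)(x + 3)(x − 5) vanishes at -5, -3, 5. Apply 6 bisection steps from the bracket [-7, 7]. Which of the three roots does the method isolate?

5

midpoint 0: g = 75 > 0 → [0, 7]
midpoint 3.5: g = 82.875 > 0 → [3.5, 7]
midpoint 5.25: g = -21.140625 < 0 → [3.5, 5.25]
midpoint 4.375: g = 43.2129 > 0 → [4.375, 5.25]
midpoint 4.8125: g = 14.3738 > 0 → [4.8125, 5.25]
midpoint 5.03125: g = -2.5176 < 0 → [4.8125, 5.03125]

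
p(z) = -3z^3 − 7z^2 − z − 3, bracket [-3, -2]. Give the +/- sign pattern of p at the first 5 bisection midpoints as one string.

z = -2.5 gives p = 2.625, positive; keep [-2.5, -2]
z = -2.25 gives p = -2.015625, negative; keep [-2.5, -2.25]
z = -2.375 gives p = 0.080078, positive; keep [-2.375, -2.25]
z = -2.3125 gives p = -1.0217, negative; keep [-2.375, -2.3125]
z = -2.34375 gives p = -0.4846, negative; keep [-2.375, -2.34375]

+-+--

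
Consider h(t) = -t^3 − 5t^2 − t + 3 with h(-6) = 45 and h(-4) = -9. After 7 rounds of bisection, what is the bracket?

t = -5 gives h = 8, positive; keep [-5, -4]
t = -4.5 gives h = -2.625, negative; keep [-5, -4.5]
t = -4.75 gives h = 2.109375, positive; keep [-4.75, -4.5]
t = -4.625 gives h = -0.3965, negative; keep [-4.75, -4.625]
t = -4.6875 gives h = 0.821, positive; keep [-4.6875, -4.625]
t = -4.65625 gives h = 0.2035, positive; keep [-4.65625, -4.625]
t = -4.640625 gives h = -0.0987, negative; keep [-4.65625, -4.640625]

[-4.65625, -4.640625]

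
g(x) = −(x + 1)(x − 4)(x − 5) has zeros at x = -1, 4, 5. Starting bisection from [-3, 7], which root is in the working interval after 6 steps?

g(2) = -18 < 0, so the root lies in [-3, 2]
g(-0.5) = -12.375 < 0, so the root lies in [-3, -0.5]
g(-1.75) = 29.109375 > 0, so the root lies in [-1.75, -0.5]
g(-1.125) = 3.9238 > 0, so the root lies in [-1.125, -0.5]
g(-0.8125) = -5.2449 < 0, so the root lies in [-1.125, -0.8125]
g(-0.96875) = -0.9268 < 0, so the root lies in [-1.125, -0.96875]

-1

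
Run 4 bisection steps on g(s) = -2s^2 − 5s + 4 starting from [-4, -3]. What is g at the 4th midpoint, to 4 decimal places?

g(-3.5) = -3 < 0, so the root lies in [-3.5, -3]
g(-3.25) = -0.875 < 0, so the root lies in [-3.25, -3]
g(-3.125) = 0.09375 > 0, so the root lies in [-3.25, -3.125]
g(-3.1875) = -0.3828 < 0, so the root lies in [-3.1875, -3.125]

-0.3828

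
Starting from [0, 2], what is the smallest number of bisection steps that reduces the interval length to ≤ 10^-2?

Width after n steps is 2/2^n. Need 2^n ≥ 2/10^-2 = 200.
2^7 = 128 < 200 ≤ 2^8 = 256, so n = 8.

8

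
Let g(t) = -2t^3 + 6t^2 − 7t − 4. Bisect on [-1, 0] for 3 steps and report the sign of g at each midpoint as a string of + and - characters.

+--

g(-0.5) = 1.25 > 0, so the root lies in [-0.5, 0]
g(-0.25) = -1.84375 < 0, so the root lies in [-0.5, -0.25]
g(-0.375) = -0.425781 < 0, so the root lies in [-0.5, -0.375]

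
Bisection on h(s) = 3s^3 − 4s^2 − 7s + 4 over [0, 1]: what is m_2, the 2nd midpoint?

midpoint 0.5: h = -0.125 < 0 → [0, 0.5]
midpoint 0.25: h = 2.046875 > 0 → [0.25, 0.5]

0.25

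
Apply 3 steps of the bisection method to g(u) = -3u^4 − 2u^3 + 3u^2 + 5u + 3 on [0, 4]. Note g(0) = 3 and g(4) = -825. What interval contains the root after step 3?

[1, 1.5]

g(2) = -39 < 0, so the root lies in [0, 2]
g(1) = 6 > 0, so the root lies in [1, 2]
g(1.5) = -4.6875 < 0, so the root lies in [1, 1.5]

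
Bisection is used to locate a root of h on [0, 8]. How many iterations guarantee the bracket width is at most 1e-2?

Width after n steps is 8/2^n. Need 2^n ≥ 8/1e-2 = 800.
2^9 = 512 < 800 ≤ 2^10 = 1024, so n = 10.

10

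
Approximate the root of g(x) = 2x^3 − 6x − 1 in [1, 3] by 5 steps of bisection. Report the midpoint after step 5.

1.8125

m = 2, g(m) = 3 (+); new bracket [1, 2]
m = 1.5, g(m) = -3.25 (−); new bracket [1.5, 2]
m = 1.75, g(m) = -0.78125 (−); new bracket [1.75, 2]
m = 1.875, g(m) = 0.9336 (+); new bracket [1.75, 1.875]
m = 1.8125, g(m) = 0.0337 (+); new bracket [1.75, 1.8125]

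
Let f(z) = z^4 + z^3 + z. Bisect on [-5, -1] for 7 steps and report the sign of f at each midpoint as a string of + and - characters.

+++---+

z = -3 gives f = 51, positive; keep [-3, -1]
z = -2 gives f = 6, positive; keep [-2, -1]
z = -1.5 gives f = 0.1875, positive; keep [-1.5, -1]
z = -1.25 gives f = -0.7617, negative; keep [-1.5, -1.25]
z = -1.375 gives f = -0.4001, negative; keep [-1.5, -1.375]
z = -1.4375 gives f = -0.1379, negative; keep [-1.5, -1.4375]
z = -1.46875 gives f = 0.0164, positive; keep [-1.46875, -1.4375]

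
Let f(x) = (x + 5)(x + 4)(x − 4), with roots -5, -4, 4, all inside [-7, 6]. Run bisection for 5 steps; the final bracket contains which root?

4

f(-0.5) = -70.875 < 0, so the root lies in [-0.5, 6]
f(2.75) = -65.390625 < 0, so the root lies in [2.75, 6]
f(4.375) = 29.443359 > 0, so the root lies in [2.75, 4.375]
f(3.5625) = -28.3298 < 0, so the root lies in [3.5625, 4.375]
f(3.96875) = -2.2334 < 0, so the root lies in [3.96875, 4.375]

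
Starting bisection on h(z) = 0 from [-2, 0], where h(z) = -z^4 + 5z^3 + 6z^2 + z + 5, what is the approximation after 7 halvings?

midpoint -1: h = 4 > 0 → [-2, -1]
midpoint -1.5: h = -4.9375 < 0 → [-1.5, -1]
midpoint -1.25: h = 0.917969 > 0 → [-1.5, -1.25]
midpoint -1.375: h = -1.6038 < 0 → [-1.375, -1.25]
midpoint -1.3125: h = -0.249 < 0 → [-1.3125, -1.25]
midpoint -1.28125: h = 0.357 > 0 → [-1.3125, -1.28125]
midpoint -1.296875: h = 0.0597 > 0 → [-1.3125, -1.296875]

-1.296875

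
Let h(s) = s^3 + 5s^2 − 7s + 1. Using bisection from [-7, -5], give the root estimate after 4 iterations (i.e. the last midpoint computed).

-6.125

s = -6 gives h = 7, positive; keep [-7, -6]
s = -6.5 gives h = -16.875, negative; keep [-6.5, -6]
s = -6.25 gives h = -4.078125, negative; keep [-6.25, -6]
s = -6.125 gives h = 1.6699, positive; keep [-6.25, -6.125]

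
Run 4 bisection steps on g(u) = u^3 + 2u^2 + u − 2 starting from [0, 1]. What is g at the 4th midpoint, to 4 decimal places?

u = 0.5 gives g = -0.875, negative; keep [0.5, 1]
u = 0.75 gives g = 0.296875, positive; keep [0.5, 0.75]
u = 0.625 gives g = -0.349609, negative; keep [0.625, 0.75]
u = 0.6875 gives g = -0.0422, negative; keep [0.6875, 0.75]

-0.0422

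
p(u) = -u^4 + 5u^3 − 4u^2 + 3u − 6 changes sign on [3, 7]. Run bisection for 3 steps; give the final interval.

[4, 4.5]

m = 5, p(m) = -91 (−); new bracket [3, 5]
m = 4, p(m) = 6 (+); new bracket [4, 5]
m = 4.5, p(m) = -27.9375 (−); new bracket [4, 4.5]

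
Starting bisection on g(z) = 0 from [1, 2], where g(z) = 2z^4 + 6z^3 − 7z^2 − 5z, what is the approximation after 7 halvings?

g(1.5) = 7.125 > 0, so the root lies in [1, 1.5]
g(1.25) = -0.585938 < 0, so the root lies in [1.25, 1.5]
g(1.375) = 2.637207 > 0, so the root lies in [1.25, 1.375]
g(1.3125) = 0.8799 > 0, so the root lies in [1.25, 1.3125]
g(1.28125) = 0.1121 > 0, so the root lies in [1.25, 1.28125]
g(1.265625) = -0.2455 < 0, so the root lies in [1.265625, 1.28125]
g(1.2734375) = -0.0689 < 0, so the root lies in [1.2734375, 1.28125]

1.2734375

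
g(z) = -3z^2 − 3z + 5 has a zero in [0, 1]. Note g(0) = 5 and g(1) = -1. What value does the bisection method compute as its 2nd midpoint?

0.75

midpoint 0.5: g = 2.75 > 0 → [0.5, 1]
midpoint 0.75: g = 1.0625 > 0 → [0.75, 1]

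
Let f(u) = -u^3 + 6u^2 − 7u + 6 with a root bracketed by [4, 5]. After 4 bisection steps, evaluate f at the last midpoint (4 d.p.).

-0.1848

u = 4.5 gives f = 4.875, positive; keep [4.5, 5]
u = 4.75 gives f = 0.953125, positive; keep [4.75, 5]
u = 4.875 gives f = -1.388672, negative; keep [4.75, 4.875]
u = 4.8125 gives f = -0.1848, negative; keep [4.75, 4.8125]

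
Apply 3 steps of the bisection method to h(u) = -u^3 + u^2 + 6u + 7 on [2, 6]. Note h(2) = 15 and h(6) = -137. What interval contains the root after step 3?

m = 4, h(m) = -17 (−); new bracket [2, 4]
m = 3, h(m) = 7 (+); new bracket [3, 4]
m = 3.5, h(m) = -2.625 (−); new bracket [3, 3.5]

[3, 3.5]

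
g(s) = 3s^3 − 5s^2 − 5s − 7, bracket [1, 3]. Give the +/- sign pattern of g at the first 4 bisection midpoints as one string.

--+-

midpoint 2: g = -13 < 0 → [2, 3]
midpoint 2.5: g = -3.875 < 0 → [2.5, 3]
midpoint 2.75: g = 3.828125 > 0 → [2.5, 2.75]
midpoint 2.625: g = -0.3145 < 0 → [2.625, 2.75]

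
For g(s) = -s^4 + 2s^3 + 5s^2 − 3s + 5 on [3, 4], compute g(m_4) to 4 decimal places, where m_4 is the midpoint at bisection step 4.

s = 3.5 gives g = -8.5625, negative; keep [3, 3.5]
s = 3.25 gives g = 5.152344, positive; keep [3.25, 3.5]
s = 3.375 gives g = -1.031494, negative; keep [3.25, 3.375]
s = 3.3125 gives g = 2.2204, positive; keep [3.3125, 3.375]

2.2204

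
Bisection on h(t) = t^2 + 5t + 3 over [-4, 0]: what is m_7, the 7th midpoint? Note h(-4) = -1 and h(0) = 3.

-0.71875

midpoint -2: h = -3 < 0 → [-2, 0]
midpoint -1: h = -1 < 0 → [-1, 0]
midpoint -0.5: h = 0.75 > 0 → [-1, -0.5]
midpoint -0.75: h = -0.1875 < 0 → [-0.75, -0.5]
midpoint -0.625: h = 0.2656 > 0 → [-0.75, -0.625]
midpoint -0.6875: h = 0.0352 > 0 → [-0.75, -0.6875]
midpoint -0.71875: h = -0.0771 < 0 → [-0.71875, -0.6875]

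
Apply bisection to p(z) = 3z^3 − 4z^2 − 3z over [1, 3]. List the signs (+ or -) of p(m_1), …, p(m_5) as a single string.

+--+-

midpoint 2: p = 2 > 0 → [1, 2]
midpoint 1.5: p = -3.375 < 0 → [1.5, 2]
midpoint 1.75: p = -1.421875 < 0 → [1.75, 2]
midpoint 1.875: p = 0.0879 > 0 → [1.75, 1.875]
midpoint 1.8125: p = -0.7151 < 0 → [1.8125, 1.875]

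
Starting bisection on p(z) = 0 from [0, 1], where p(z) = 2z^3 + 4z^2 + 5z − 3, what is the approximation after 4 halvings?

midpoint 0.5: p = 0.75 > 0 → [0, 0.5]
midpoint 0.25: p = -1.46875 < 0 → [0.25, 0.5]
midpoint 0.375: p = -0.457031 < 0 → [0.375, 0.5]
midpoint 0.4375: p = 0.1206 > 0 → [0.375, 0.4375]

0.4375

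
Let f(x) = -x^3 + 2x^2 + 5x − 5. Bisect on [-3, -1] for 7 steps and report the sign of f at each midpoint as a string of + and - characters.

f(-2) = 1 > 0, so the root lies in [-2, -1]
f(-1.5) = -4.625 < 0, so the root lies in [-2, -1.5]
f(-1.75) = -2.265625 < 0, so the root lies in [-2, -1.75]
f(-1.875) = -0.752 < 0, so the root lies in [-2, -1.875]
f(-1.9375) = 0.0935 > 0, so the root lies in [-1.9375, -1.875]
f(-1.90625) = -0.3368 < 0, so the root lies in [-1.9375, -1.90625]
f(-1.921875) = -0.1235 < 0, so the root lies in [-1.9375, -1.921875]

+---+--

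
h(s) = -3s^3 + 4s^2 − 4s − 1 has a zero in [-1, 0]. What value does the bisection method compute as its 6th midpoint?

h(-0.5) = 2.375 > 0, so the root lies in [-0.5, 0]
h(-0.25) = 0.296875 > 0, so the root lies in [-0.25, 0]
h(-0.125) = -0.431641 < 0, so the root lies in [-0.25, -0.125]
h(-0.1875) = -0.0896 < 0, so the root lies in [-0.25, -0.1875]
h(-0.21875) = 0.0978 > 0, so the root lies in [-0.21875, -0.1875]
h(-0.203125) = 0.0027 > 0, so the root lies in [-0.203125, -0.1875]

-0.203125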